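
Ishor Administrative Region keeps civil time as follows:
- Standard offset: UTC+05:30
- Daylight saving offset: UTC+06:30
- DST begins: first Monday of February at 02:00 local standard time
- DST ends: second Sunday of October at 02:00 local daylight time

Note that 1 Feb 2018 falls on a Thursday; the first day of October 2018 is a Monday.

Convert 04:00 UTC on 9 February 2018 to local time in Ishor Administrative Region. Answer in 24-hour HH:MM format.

10:30

1 February 2018 is a Thursday, so the first Monday is February 5.
1 October 2018 is a Monday, so the first Sunday is October 7 and the second is October 14.
At the standard offset (UTC+05:30), 04:00 UTC + 5h30m = 09:30 Ishor Administrative Region standard time.
The standard-time date in Ishor Administrative Region, 9 February 2018, lies within the daylight-saving period (5 February – 14 October), so Ishor Administrative Region is on daylight time, UTC+06:30.
04:00 UTC + 6h30m = 10:30 local.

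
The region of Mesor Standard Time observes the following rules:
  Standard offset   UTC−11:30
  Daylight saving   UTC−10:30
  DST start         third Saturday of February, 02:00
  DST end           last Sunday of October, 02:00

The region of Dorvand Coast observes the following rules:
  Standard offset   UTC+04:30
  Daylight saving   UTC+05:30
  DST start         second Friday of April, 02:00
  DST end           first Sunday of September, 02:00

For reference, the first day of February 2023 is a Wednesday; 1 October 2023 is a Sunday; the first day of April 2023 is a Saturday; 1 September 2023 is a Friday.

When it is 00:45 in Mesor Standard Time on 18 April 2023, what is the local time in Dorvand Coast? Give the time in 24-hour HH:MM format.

1 February 2023 is a Wednesday, so the first Saturday is February 4 and the third is February 18.
1 October 2023 is a Sunday, so Sundays fall on 1, 8, 15, 22, 29; the last is October 29.
18 April 2023 falls between 18 February and 29 October, so daylight saving is in effect and Mesor Standard Time is at UTC−10:30.
00:45 Mesor Standard Time + 10h30m = 11:15 UTC.
1 April 2023 is a Saturday, so the first Friday is April 7 and the second is April 14.
1 September 2023 is a Friday, so the first Sunday is September 3.
At the standard offset (UTC+04:30), 11:15 UTC + 4h30m = 15:45 Dorvand Coast standard time.
The standard-time date in Dorvand Coast, 18 April 2023, lies within the daylight-saving period (14 April – 3 September), so Dorvand Coast is on daylight time, UTC+05:30.
11:15 UTC + 5h30m = 16:45 Dorvand Coast.

16:45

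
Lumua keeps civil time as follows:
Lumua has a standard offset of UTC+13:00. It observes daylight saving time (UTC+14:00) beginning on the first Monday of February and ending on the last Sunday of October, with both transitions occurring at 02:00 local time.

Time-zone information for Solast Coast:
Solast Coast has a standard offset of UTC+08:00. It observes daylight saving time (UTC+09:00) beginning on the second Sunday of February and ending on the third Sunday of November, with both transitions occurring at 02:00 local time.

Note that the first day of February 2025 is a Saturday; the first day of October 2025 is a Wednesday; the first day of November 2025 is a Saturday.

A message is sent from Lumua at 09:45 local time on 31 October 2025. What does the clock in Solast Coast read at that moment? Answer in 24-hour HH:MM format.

05:45

1 February 2025 is a Saturday, so the first Monday is February 3.
1 October 2025 is a Wednesday, so Sundays fall on 5, 12, 19, 26; the last is October 26.
31 October 2025 does not fall between 3 February and 26 October, so daylight saving is not in effect and Lumua is at UTC+13:00.
09:45 Lumua − 13h = 20:45 UTC (rolling into the previous day, 30 October 2025).
1 February 2025 is a Saturday, so the first Sunday is February 2 and the second is February 9.
1 November 2025 is a Saturday, so the first Sunday is November 2 and the third is November 16.
At the standard offset (UTC+08:00), 20:45 UTC + 8h = 04:45 Solast Coast standard time (rolling into the next day, 31 October 2025).
The standard-time date in Solast Coast, 31 October 2025, falls between 9 February and 16 November, so daylight saving is in effect and Solast Coast is at UTC+09:00.
20:45 UTC + 9h = 05:45 Solast Coast (rolling into the next day, 31 October 2025).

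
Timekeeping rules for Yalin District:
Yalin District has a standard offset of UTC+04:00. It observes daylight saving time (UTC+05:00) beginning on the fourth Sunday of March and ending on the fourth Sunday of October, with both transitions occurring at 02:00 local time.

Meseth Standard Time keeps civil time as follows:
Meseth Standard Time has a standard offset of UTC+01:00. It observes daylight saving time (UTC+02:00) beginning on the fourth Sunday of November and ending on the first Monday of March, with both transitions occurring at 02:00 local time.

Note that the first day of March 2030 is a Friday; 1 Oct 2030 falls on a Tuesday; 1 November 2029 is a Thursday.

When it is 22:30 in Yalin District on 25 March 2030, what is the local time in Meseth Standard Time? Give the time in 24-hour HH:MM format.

1 March 2030 is a Friday, so the first Sunday is March 3 and the fourth is March 24.
1 October 2030 is a Tuesday, so the first Sunday is October 6 and the fourth is October 27.
Daylight saving runs 24 March – 27 October; 25 March 2030 is inside that window, so Yalin District is at UTC+05:00.
22:30 Yalin District − 5h = 17:30 UTC.
1 November 2029 is a Thursday, so the first Sunday is November 4 and the fourth is November 25.
1 March 2030 is a Friday, so the first Monday is March 4.
At the standard offset (UTC+01:00), 17:30 UTC + 1h = 18:30 Meseth Standard Time standard time.
Daylight saving runs 25 November 2029 – 4 March 2030; the standard-time date in Meseth Standard Time, 25 March 2030, is outside that window, so Meseth Standard Time is on standard time at UTC+01:00.
17:30 UTC + 1h = 18:30 Meseth Standard Time.

18:30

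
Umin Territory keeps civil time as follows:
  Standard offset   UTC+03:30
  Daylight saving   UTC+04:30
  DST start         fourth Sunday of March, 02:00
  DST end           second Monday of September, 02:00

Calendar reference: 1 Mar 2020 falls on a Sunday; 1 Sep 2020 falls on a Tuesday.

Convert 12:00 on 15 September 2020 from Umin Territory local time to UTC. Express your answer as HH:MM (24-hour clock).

08:30

1 March 2020 is a Sunday, so the first Sunday is March 1 and the fourth is March 22.
1 September 2020 is a Tuesday, so the first Monday is September 7 and the second is September 14.
Daylight saving runs 22 March – 14 September; 15 September 2020 is outside that window, so Umin Territory is on standard time at UTC+03:30.
12:00 local − 3h30m = 08:30 UTC.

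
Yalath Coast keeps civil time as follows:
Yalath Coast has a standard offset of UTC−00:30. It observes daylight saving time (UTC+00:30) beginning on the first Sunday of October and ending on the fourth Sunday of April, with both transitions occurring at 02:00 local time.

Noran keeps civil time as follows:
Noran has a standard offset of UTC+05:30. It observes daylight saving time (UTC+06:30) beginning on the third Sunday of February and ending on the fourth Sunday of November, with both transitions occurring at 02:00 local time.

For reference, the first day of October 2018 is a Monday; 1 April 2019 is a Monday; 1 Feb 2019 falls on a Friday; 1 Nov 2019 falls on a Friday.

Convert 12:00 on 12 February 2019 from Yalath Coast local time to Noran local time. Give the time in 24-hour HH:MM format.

1 October 2018 is a Monday, so the first Sunday is October 7.
1 April 2019 is a Monday, so the first Sunday is April 7 and the fourth is April 28.
12 February 2019 falls between 7 October 2018 and 28 April 2019, so daylight saving is in effect and Yalath Coast is at UTC+00:30.
12:00 Yalath Coast − 0h30m = 11:30 UTC.
1 February 2019 is a Friday, so the first Sunday is February 3 and the third is February 17.
1 November 2019 is a Friday, so the first Sunday is November 3 and the fourth is November 24.
At the standard offset (UTC+05:30), 11:30 UTC + 5h30m = 17:00 Noran standard time.
Daylight saving runs 17 February – 24 November; the standard-time date in Noran, 12 February 2019, is outside that window, so Noran is on standard time at UTC+05:30.
11:30 UTC + 5h30m = 17:00 Noran.

17:00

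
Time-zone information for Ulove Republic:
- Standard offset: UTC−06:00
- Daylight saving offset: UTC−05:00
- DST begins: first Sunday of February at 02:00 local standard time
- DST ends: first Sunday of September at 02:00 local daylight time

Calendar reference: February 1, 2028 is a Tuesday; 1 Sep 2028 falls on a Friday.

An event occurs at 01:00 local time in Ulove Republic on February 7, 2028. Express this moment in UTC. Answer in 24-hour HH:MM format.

1 February 2028 is a Tuesday, so the first Sunday is February 6.
1 September 2028 is a Friday, so the first Sunday is September 3.
February 7, 2028 lies within the daylight-saving period (6 February – 3 September), so Ulove Republic is on daylight time, UTC−05:00.
01:00 local + 5h = 06:00 UTC.

06:00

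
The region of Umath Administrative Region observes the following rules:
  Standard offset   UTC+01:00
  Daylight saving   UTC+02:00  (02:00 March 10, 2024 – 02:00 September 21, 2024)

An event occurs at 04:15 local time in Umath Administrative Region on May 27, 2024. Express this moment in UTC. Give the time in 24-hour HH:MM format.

02:15

Daylight saving runs 10 March – 21 September; May 27, 2024 is inside that window, so Umath Administrative Region is at UTC+02:00.
04:15 local − 2h = 02:15 UTC.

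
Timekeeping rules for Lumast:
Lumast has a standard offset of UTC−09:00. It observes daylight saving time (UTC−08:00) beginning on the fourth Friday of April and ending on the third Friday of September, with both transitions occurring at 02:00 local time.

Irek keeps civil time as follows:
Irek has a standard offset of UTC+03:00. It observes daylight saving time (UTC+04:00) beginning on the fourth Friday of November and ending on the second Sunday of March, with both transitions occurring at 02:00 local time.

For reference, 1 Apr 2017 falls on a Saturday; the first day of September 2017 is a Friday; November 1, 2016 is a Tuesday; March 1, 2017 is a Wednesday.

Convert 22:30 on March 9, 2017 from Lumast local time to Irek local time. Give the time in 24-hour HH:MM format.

1 April 2017 is a Saturday, so the first Friday is April 7 and the fourth is April 28.
1 September 2017 is a Friday, so the first Friday is September 1 and the third is September 15.
March 9, 2017 does not fall between 28 April and 15 September, so daylight saving is not in effect and Lumast is at UTC−09:00.
22:30 Lumast + 9h = 07:30 UTC (rolling into the next day, 10 March 2017).
1 November 2016 is a Tuesday, so the first Friday is November 4 and the fourth is November 25.
1 March 2017 is a Wednesday, so the first Sunday is March 5 and the second is March 12.
At the standard offset (UTC+03:00), 07:30 UTC + 3h = 10:30 Irek standard time.
The standard-time date in Irek, March 10, 2017, lies within the daylight-saving period (25 November 2016 – 12 March 2017), so Irek is on daylight time, UTC+04:00.
07:30 UTC + 4h = 11:30 Irek.

11:30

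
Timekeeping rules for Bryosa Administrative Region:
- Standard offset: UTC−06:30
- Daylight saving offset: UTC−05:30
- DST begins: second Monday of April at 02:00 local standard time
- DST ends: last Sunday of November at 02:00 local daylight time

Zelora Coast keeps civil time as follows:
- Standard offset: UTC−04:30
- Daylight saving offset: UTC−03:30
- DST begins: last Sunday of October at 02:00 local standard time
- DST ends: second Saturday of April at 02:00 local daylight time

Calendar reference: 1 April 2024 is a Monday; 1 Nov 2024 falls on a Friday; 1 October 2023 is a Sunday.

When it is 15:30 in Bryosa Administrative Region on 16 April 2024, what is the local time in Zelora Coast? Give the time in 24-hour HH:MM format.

1 April 2024 is a Monday, so the first Monday is April 1 and the second is April 8.
1 November 2024 is a Friday, so Sundays fall on 3, 10, 17, 24; the last is November 24.
16 April 2024 falls between 8 April and 24 November, so daylight saving is in effect and Bryosa Administrative Region is at UTC−05:30.
15:30 Bryosa Administrative Region + 5h30m = 21:00 UTC.
1 October 2023 is a Sunday, so Sundays fall on 1, 8, 15, 22, 29; the last is October 29.
1 April 2024 is a Monday, so the first Saturday is April 6 and the second is April 13.
At the standard offset (UTC−04:30), 21:00 UTC − 4h30m = 16:30 Zelora Coast standard time.
The standard-time date in Zelora Coast, 16 April 2024, is outside the daylight-saving period (29 October 2023 – 13 April 2024), so Zelora Coast is on standard time, UTC−04:30.
21:00 UTC − 4h30m = 16:30 Zelora Coast.

16:30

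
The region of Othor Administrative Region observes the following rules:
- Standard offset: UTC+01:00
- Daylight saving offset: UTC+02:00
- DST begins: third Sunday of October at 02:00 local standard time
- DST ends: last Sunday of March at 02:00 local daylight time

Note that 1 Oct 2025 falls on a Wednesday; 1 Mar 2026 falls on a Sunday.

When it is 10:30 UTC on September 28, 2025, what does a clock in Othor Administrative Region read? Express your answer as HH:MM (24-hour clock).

11:30

1 October 2025 is a Wednesday, so the first Sunday is October 5 and the third is October 19.
1 March 2026 is a Sunday, so Sundays fall on 1, 8, 15, 22, 29; the last is March 29.
At the standard offset (UTC+01:00), 10:30 UTC + 1h = 11:30 Othor Administrative Region standard time.
Daylight saving runs 19 October 2025 – 29 March 2026; the standard-time date in Othor Administrative Region, September 28, 2025, is outside that window, so Othor Administrative Region is on standard time at UTC+01:00.
10:30 UTC + 1h = 11:30 local.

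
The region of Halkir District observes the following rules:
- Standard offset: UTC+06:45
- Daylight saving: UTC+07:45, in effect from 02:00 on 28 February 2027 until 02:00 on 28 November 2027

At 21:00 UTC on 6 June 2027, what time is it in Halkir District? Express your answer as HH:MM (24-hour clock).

04:45

At the standard offset (UTC+06:45), 21:00 UTC + 6h45m = 03:45 Halkir District standard time (rolling into the next day, 7 June 2027).
Daylight saving runs 28 February – 28 November; the standard-time date in Halkir District, 7 June 2027, is inside that window, so Halkir District is at UTC+07:45.
21:00 UTC + 7h45m = 04:45 local (rolling into the next day, 7 June 2027).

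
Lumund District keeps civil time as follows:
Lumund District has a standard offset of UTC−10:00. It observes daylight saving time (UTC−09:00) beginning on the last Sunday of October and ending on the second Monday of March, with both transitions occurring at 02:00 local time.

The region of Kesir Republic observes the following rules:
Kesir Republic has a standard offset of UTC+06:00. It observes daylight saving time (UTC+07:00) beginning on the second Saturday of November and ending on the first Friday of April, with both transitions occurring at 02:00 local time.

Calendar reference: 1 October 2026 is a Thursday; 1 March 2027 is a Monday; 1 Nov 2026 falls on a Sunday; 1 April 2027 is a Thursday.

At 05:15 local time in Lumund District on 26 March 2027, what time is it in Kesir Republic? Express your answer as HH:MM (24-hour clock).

1 October 2026 is a Thursday, so Sundays fall on 4, 11, 18, 25; the last is October 25.
1 March 2027 is a Monday, so the first Monday is March 1 and the second is March 8.
Daylight saving runs 25 October 2026 – 8 March 2027; 26 March 2027 is outside that window, so Lumund District is on standard time at UTC−10:00.
05:15 Lumund District + 10h = 15:15 UTC.
1 November 2026 is a Sunday, so the first Saturday is November 7 and the second is November 14.
1 April 2027 is a Thursday, so the first Friday is April 2.
At the standard offset (UTC+06:00), 15:15 UTC + 6h = 21:15 Kesir Republic standard time.
Daylight saving runs 14 November 2026 – 2 April 2027; the standard-time date in Kesir Republic, 26 March 2027, is inside that window, so Kesir Republic is at UTC+07:00.
15:15 UTC + 7h = 22:15 Kesir Republic.

22:15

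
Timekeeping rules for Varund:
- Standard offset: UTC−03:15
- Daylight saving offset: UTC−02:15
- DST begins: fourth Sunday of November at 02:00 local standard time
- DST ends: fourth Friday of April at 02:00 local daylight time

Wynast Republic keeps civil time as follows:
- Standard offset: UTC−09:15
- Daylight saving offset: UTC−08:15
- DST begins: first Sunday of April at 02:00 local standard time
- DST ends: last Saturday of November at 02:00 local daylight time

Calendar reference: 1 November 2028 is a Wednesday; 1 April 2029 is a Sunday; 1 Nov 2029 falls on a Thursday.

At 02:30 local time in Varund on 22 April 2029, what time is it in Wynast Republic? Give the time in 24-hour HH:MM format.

1 November 2028 is a Wednesday, so the first Sunday is November 5 and the fourth is November 26.
1 April 2029 is a Sunday, so the first Friday is April 6 and the fourth is April 27.
Daylight saving runs 26 November 2028 – 27 April 2029; 22 April 2029 is inside that window, so Varund is at UTC−02:15.
02:30 Varund + 2h15m = 04:45 UTC.
1 April 2029 is a Sunday, so the first Sunday is April 1.
1 November 2029 is a Thursday, so Saturdays fall on 3, 10, 17, 24; the last is November 24.
At the standard offset (UTC−09:15), 04:45 UTC − 9h15m = 19:30 Wynast Republic standard time (rolling into the previous day, 21 April 2029).
Daylight saving runs 1 April – 24 November; the standard-time date in Wynast Republic, 21 April 2029, is inside that window, so Wynast Republic is at UTC−08:15.
04:45 UTC − 8h15m = 20:30 Wynast Republic (rolling into the previous day, 21 April 2029).

20:30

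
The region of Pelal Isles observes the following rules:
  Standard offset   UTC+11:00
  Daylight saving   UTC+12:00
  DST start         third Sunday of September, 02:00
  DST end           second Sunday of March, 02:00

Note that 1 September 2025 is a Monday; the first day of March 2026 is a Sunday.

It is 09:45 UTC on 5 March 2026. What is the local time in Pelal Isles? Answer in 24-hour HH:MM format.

21:45

1 September 2025 is a Monday, so the first Sunday is September 7 and the third is September 21.
1 March 2026 is a Sunday, so the first Sunday is March 1 and the second is March 8.
At the standard offset (UTC+11:00), 09:45 UTC + 11h = 20:45 Pelal Isles standard time.
Daylight saving runs 21 September 2025 – 8 March 2026; the standard-time date in Pelal Isles, 5 March 2026, is inside that window, so Pelal Isles is at UTC+12:00.
09:45 UTC + 12h = 21:45 local.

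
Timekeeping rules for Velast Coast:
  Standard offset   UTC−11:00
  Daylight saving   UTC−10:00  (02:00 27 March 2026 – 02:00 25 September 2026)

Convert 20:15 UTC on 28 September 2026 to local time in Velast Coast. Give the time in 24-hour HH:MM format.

09:15

At the standard offset (UTC−11:00), 20:15 UTC − 11h = 09:15 Velast Coast standard time.
The standard-time date in Velast Coast, 28 September 2026, is outside the daylight-saving period (27 March – 25 September), so Velast Coast is on standard time, UTC−11:00.
20:15 UTC − 11h = 09:15 local.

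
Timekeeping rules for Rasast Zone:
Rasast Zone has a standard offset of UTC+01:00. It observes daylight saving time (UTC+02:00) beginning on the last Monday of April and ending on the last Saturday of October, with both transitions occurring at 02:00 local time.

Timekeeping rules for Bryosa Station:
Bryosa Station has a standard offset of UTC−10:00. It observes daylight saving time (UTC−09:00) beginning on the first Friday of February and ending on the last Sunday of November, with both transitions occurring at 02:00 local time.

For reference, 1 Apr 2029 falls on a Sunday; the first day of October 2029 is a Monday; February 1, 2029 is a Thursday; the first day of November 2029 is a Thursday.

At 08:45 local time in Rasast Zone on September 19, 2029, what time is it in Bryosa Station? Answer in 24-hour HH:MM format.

21:45

1 April 2029 is a Sunday, so Mondays fall on 2, 9, 16, 23, 30; the last is April 30.
1 October 2029 is a Monday, so Saturdays fall on 6, 13, 20, 27; the last is October 27.
September 19, 2029 falls between 30 April and 27 October, so daylight saving is in effect and Rasast Zone is at UTC+02:00.
08:45 Rasast Zone − 2h = 06:45 UTC.
1 February 2029 is a Thursday, so the first Friday is February 2.
1 November 2029 is a Thursday, so Sundays fall on 4, 11, 18, 25; the last is November 25.
At the standard offset (UTC−10:00), 06:45 UTC − 10h = 20:45 Bryosa Station standard time (rolling into the previous day, 18 September 2029).
The standard-time date in Bryosa Station, September 18, 2029, falls between 2 February and 25 November, so daylight saving is in effect and Bryosa Station is at UTC−09:00.
06:45 UTC − 9h = 21:45 Bryosa Station (rolling into the previous day, 18 September 2029).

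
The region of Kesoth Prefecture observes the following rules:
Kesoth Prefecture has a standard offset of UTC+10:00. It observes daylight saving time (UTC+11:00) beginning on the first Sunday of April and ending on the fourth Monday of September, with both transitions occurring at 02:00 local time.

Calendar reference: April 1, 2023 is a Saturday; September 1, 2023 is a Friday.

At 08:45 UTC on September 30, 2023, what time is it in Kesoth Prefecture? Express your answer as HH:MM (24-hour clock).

1 April 2023 is a Saturday, so the first Sunday is April 2.
1 September 2023 is a Friday, so the first Monday is September 4 and the fourth is September 25.
At the standard offset (UTC+10:00), 08:45 UTC + 10h = 18:45 Kesoth Prefecture standard time.
Daylight saving runs 2 April – 25 September; the standard-time date in Kesoth Prefecture, September 30, 2023, is outside that window, so Kesoth Prefecture is on standard time at UTC+10:00.
08:45 UTC + 10h = 18:45 local.

18:45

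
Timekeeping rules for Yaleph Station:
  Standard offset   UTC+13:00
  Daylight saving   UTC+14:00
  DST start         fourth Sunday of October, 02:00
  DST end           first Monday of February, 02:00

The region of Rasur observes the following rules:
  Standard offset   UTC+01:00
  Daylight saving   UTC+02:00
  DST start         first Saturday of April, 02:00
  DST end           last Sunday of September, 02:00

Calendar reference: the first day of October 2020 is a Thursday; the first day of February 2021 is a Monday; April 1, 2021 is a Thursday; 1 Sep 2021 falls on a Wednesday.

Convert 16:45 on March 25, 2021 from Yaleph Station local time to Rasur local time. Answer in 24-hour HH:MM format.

04:45

1 October 2020 is a Thursday, so the first Sunday is October 4 and the fourth is October 25.
1 February 2021 is a Monday, so the first Monday is February 1.
March 25, 2021 does not fall between 25 October 2020 and 1 February 2021, so daylight saving is not in effect and Yaleph Station is at UTC+13:00.
16:45 Yaleph Station − 13h = 03:45 UTC.
1 April 2021 is a Thursday, so the first Saturday is April 3.
1 September 2021 is a Wednesday, so Sundays fall on 5, 12, 19, 26; the last is September 26.
At the standard offset (UTC+01:00), 03:45 UTC + 1h = 04:45 Rasur standard time.
The standard-time date in Rasur, March 25, 2021, does not fall between 3 April and 26 September, so daylight saving is not in effect and Rasur is at UTC+01:00.
03:45 UTC + 1h = 04:45 Rasur.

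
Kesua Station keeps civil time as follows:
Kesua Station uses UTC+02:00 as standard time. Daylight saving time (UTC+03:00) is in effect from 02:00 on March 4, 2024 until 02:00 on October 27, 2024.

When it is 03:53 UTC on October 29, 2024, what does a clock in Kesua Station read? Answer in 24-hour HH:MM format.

05:53

At the standard offset (UTC+02:00), 03:53 UTC + 2h = 05:53 Kesua Station standard time.
The standard-time date in Kesua Station, October 29, 2024, is outside the daylight-saving period (4 March – 27 October), so Kesua Station is on standard time, UTC+02:00.
03:53 UTC + 2h = 05:53 local.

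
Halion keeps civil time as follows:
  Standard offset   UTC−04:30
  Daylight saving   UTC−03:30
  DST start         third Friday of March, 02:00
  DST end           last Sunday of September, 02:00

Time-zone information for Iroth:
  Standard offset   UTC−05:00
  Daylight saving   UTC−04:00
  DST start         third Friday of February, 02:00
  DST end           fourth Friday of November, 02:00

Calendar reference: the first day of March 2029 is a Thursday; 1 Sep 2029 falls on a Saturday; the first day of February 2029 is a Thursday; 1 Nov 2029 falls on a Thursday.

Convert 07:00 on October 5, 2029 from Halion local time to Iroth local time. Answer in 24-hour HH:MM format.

07:30

1 March 2029 is a Thursday, so the first Friday is March 2 and the third is March 16.
1 September 2029 is a Saturday, so Sundays fall on 2, 9, 16, 23, 30; the last is September 30.
October 5, 2029 is outside the daylight-saving period (16 March – 30 September), so Halion is on standard time, UTC−04:30.
07:00 Halion + 4h30m = 11:30 UTC.
1 February 2029 is a Thursday, so the first Friday is February 2 and the third is February 16.
1 November 2029 is a Thursday, so the first Friday is November 2 and the fourth is November 23.
At the standard offset (UTC−05:00), 11:30 UTC − 5h = 06:30 Iroth standard time.
The standard-time date in Iroth, October 5, 2029, lies within the daylight-saving period (16 February – 23 November), so Iroth is on daylight time, UTC−04:00.
11:30 UTC − 4h = 07:30 Iroth.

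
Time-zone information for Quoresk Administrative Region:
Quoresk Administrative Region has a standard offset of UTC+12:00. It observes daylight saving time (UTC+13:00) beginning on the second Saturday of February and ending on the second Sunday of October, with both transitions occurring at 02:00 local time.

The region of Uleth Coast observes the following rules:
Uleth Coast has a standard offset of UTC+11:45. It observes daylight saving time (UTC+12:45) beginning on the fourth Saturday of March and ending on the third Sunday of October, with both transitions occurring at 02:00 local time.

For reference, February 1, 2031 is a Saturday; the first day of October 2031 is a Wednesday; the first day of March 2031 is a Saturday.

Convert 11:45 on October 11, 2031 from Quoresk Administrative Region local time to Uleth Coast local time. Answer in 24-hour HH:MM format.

11:30

1 February 2031 is a Saturday, so the first Saturday is February 1 and the second is February 8.
1 October 2031 is a Wednesday, so the first Sunday is October 5 and the second is October 12.
October 11, 2031 falls between 8 February and 12 October, so daylight saving is in effect and Quoresk Administrative Region is at UTC+13:00.
11:45 Quoresk Administrative Region − 13h = 22:45 UTC (rolling into the previous day, 10 October 2031).
1 March 2031 is a Saturday, so the first Saturday is March 1 and the fourth is March 22.
1 October 2031 is a Wednesday, so the first Sunday is October 5 and the third is October 19.
At the standard offset (UTC+11:45), 22:45 UTC + 11h45m = 10:30 Uleth Coast standard time (rolling into the next day, 11 October 2031).
Daylight saving runs 22 March – 19 October; the standard-time date in Uleth Coast, October 11, 2031, is inside that window, so Uleth Coast is at UTC+12:45.
22:45 UTC + 12h45m = 11:30 Uleth Coast (rolling into the next day, 11 October 2031).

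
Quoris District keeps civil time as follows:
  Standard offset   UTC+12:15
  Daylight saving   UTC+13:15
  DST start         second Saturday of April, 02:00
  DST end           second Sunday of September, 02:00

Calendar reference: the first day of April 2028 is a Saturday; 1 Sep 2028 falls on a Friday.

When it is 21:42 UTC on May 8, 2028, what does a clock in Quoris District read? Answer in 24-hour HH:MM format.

1 April 2028 is a Saturday, so the first Saturday is April 1 and the second is April 8.
1 September 2028 is a Friday, so the first Sunday is September 3 and the second is September 10.
At the standard offset (UTC+12:15), 21:42 UTC + 12h15m = 09:57 Quoris District standard time (rolling into the next day, 9 May 2028).
Daylight saving runs 8 April – 10 September; the standard-time date in Quoris District, May 9, 2028, is inside that window, so Quoris District is at UTC+13:15.
21:42 UTC + 13h15m = 10:57 local (rolling into the next day, 9 May 2028).

10:57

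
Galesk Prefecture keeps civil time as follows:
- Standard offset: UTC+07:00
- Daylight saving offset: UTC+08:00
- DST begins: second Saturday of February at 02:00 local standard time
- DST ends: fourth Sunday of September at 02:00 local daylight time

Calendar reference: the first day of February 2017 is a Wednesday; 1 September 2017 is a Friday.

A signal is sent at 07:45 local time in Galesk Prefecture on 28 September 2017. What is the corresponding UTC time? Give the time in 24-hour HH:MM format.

00:45

1 February 2017 is a Wednesday, so the first Saturday is February 4 and the second is February 11.
1 September 2017 is a Friday, so the first Sunday is September 3 and the fourth is September 24.
Daylight saving runs 11 February – 24 September; 28 September 2017 is outside that window, so Galesk Prefecture is on standard time at UTC+07:00.
07:45 local − 7h = 00:45 UTC.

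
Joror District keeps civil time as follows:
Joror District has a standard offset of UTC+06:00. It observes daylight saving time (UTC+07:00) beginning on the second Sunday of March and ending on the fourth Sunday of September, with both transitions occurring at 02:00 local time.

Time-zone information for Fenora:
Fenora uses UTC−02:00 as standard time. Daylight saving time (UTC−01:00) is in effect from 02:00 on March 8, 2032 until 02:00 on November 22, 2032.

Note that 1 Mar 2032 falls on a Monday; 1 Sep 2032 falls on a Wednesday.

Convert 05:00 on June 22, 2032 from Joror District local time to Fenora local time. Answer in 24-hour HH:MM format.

21:00

1 March 2032 is a Monday, so the first Sunday is March 7 and the second is March 14.
1 September 2032 is a Wednesday, so the first Sunday is September 5 and the fourth is September 26.
Daylight saving runs 14 March – 26 September; June 22, 2032 is inside that window, so Joror District is at UTC+07:00.
05:00 Joror District − 7h = 22:00 UTC (rolling into the previous day, 21 June 2032).
At the standard offset (UTC−02:00), 22:00 UTC − 2h = 20:00 Fenora standard time.
The standard-time date in Fenora, June 21, 2032, lies within the daylight-saving period (8 March – 22 November), so Fenora is on daylight time, UTC−01:00.
22:00 UTC − 1h = 21:00 Fenora.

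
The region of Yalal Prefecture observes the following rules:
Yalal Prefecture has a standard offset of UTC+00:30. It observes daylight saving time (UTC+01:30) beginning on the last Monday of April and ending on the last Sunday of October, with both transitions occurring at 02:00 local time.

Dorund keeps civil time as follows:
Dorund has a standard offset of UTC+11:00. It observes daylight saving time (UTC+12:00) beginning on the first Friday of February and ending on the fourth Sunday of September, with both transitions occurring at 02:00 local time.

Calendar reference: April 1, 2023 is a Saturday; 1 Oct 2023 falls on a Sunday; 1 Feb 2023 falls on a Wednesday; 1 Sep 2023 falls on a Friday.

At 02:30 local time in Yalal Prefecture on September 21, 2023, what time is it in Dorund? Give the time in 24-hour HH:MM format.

13:00

1 April 2023 is a Saturday, so Mondays fall on 3, 10, 17, 24; the last is April 24.
1 October 2023 is a Sunday, so Sundays fall on 1, 8, 15, 22, 29; the last is October 29.
September 21, 2023 falls between 24 April and 29 October, so daylight saving is in effect and Yalal Prefecture is at UTC+01:30.
02:30 Yalal Prefecture − 1h30m = 01:00 UTC.
1 February 2023 is a Wednesday, so the first Friday is February 3.
1 September 2023 is a Friday, so the first Sunday is September 3 and the fourth is September 24.
At the standard offset (UTC+11:00), 01:00 UTC + 11h = 12:00 Dorund standard time.
The standard-time date in Dorund, September 21, 2023, lies within the daylight-saving period (3 February – 24 September), so Dorund is on daylight time, UTC+12:00.
01:00 UTC + 12h = 13:00 Dorund.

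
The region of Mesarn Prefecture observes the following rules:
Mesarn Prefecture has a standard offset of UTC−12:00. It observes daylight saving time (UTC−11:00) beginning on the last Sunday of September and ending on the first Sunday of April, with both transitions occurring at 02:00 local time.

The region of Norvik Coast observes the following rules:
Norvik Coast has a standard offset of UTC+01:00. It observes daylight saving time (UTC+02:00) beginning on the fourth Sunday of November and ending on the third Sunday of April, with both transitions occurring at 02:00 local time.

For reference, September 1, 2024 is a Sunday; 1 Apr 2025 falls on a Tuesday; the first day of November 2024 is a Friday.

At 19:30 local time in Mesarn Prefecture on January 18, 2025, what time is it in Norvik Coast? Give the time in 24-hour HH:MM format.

08:30

1 September 2024 is a Sunday, so Sundays fall on 1, 8, 15, 22, 29; the last is September 29.
1 April 2025 is a Tuesday, so the first Sunday is April 6.
January 18, 2025 falls between 29 September 2024 and 6 April 2025, so daylight saving is in effect and Mesarn Prefecture is at UTC−11:00.
19:30 Mesarn Prefecture + 11h = 06:30 UTC (rolling into the next day, 19 January 2025).
1 November 2024 is a Friday, so the first Sunday is November 3 and the fourth is November 24.
1 April 2025 is a Tuesday, so the first Sunday is April 6 and the third is April 20.
At the standard offset (UTC+01:00), 06:30 UTC + 1h = 07:30 Norvik Coast standard time.
Daylight saving runs 24 November 2024 – 20 April 2025; the standard-time date in Norvik Coast, January 19, 2025, is inside that window, so Norvik Coast is at UTC+02:00.
06:30 UTC + 2h = 08:30 Norvik Coast.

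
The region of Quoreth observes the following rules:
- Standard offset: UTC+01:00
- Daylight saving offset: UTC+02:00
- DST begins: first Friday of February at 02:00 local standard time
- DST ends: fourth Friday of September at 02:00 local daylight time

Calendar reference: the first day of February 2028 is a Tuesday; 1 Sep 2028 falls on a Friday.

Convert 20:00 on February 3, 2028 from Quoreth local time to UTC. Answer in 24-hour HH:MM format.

19:00

1 February 2028 is a Tuesday, so the first Friday is February 4.
1 September 2028 is a Friday, so the first Friday is September 1 and the fourth is September 22.
Daylight saving runs 4 February – 22 September; February 3, 2028 is outside that window, so Quoreth is on standard time at UTC+01:00.
20:00 local − 1h = 19:00 UTC.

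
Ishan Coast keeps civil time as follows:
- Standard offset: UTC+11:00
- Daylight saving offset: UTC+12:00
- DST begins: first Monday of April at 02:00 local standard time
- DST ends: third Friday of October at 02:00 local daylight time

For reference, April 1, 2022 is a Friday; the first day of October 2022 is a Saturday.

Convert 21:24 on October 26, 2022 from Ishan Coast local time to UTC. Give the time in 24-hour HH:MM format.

1 April 2022 is a Friday, so the first Monday is April 4.
1 October 2022 is a Saturday, so the first Friday is October 7 and the third is October 21.
Daylight saving runs 4 April – 21 October; October 26, 2022 is outside that window, so Ishan Coast is on standard time at UTC+11:00.
21:24 local − 11h = 10:24 UTC.

10:24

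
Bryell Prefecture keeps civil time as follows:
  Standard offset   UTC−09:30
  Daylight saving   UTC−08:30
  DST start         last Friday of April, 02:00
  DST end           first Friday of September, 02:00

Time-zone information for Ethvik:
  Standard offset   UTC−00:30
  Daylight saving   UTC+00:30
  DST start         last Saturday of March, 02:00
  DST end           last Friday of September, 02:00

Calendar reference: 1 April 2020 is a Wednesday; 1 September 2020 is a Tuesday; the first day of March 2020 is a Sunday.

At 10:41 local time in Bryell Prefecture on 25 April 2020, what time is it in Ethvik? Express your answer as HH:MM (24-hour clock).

1 April 2020 is a Wednesday, so Fridays fall on 3, 10, 17, 24; the last is April 24.
1 September 2020 is a Tuesday, so the first Friday is September 4.
25 April 2020 falls between 24 April and 4 September, so daylight saving is in effect and Bryell Prefecture is at UTC−08:30.
10:41 Bryell Prefecture + 8h30m = 19:11 UTC.
1 March 2020 is a Sunday, so Saturdays fall on 7, 14, 21, 28; the last is March 28.
1 September 2020 is a Tuesday, so Fridays fall on 4, 11, 18, 25; the last is September 25.
At the standard offset (UTC−00:30), 19:11 UTC − 0h30m = 18:41 Ethvik standard time.
Daylight saving runs 28 March – 25 September; the standard-time date in Ethvik, 25 April 2020, is inside that window, so Ethvik is at UTC+00:30.
19:11 UTC + 0h30m = 19:41 Ethvik.

19:41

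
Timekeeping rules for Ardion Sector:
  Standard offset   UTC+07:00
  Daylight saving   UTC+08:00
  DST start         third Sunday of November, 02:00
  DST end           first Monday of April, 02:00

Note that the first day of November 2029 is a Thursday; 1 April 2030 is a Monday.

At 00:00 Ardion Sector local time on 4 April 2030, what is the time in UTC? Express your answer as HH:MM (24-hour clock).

17:00

1 November 2029 is a Thursday, so the first Sunday is November 4 and the third is November 18.
1 April 2030 is a Monday, so the first Monday is April 1.
4 April 2030 is outside the daylight-saving period (18 November 2029 – 1 April 2030), so Ardion Sector is on standard time, UTC+07:00.
00:00 local − 7h = 17:00 UTC (rolling into the previous day, 3 April 2030).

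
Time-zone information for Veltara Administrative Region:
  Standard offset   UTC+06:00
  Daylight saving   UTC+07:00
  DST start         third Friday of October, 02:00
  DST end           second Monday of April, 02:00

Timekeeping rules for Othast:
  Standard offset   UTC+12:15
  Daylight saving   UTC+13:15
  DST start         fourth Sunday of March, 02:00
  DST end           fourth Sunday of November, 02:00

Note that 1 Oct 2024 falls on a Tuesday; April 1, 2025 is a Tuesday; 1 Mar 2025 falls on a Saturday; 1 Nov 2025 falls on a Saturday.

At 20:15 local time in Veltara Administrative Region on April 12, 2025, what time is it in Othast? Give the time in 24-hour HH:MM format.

02:30

1 October 2024 is a Tuesday, so the first Friday is October 4 and the third is October 18.
1 April 2025 is a Tuesday, so the first Monday is April 7 and the second is April 14.
Daylight saving runs 18 October 2024 – 14 April 2025; April 12, 2025 is inside that window, so Veltara Administrative Region is at UTC+07:00.
20:15 Veltara Administrative Region − 7h = 13:15 UTC.
1 March 2025 is a Saturday, so the first Sunday is March 2 and the fourth is March 23.
1 November 2025 is a Saturday, so the first Sunday is November 2 and the fourth is November 23.
At the standard offset (UTC+12:15), 13:15 UTC + 12h15m = 01:30 Othast standard time (rolling into the next day, 13 April 2025).
Daylight saving runs 23 March – 23 November; the standard-time date in Othast, April 13, 2025, is inside that window, so Othast is at UTC+13:15.
13:15 UTC + 13h15m = 02:30 Othast (rolling into the next day, 13 April 2025).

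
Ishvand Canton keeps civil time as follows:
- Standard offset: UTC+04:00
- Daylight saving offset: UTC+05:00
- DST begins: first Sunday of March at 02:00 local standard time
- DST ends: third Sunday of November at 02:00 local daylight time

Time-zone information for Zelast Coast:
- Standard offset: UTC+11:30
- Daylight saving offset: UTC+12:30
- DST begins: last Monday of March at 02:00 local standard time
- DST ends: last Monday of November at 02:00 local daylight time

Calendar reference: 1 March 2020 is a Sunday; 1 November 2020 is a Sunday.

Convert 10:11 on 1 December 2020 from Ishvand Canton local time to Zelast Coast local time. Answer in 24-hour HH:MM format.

1 March 2020 is a Sunday, so the first Sunday is March 1.
1 November 2020 is a Sunday, so the first Sunday is November 1 and the third is November 15.
1 December 2020 is outside the daylight-saving period (1 March – 15 November), so Ishvand Canton is on standard time, UTC+04:00.
10:11 Ishvand Canton − 4h = 06:11 UTC.
1 March 2020 is a Sunday, so Mondays fall on 2, 9, 16, 23, 30; the last is March 30.
1 November 2020 is a Sunday, so Mondays fall on 2, 9, 16, 23, 30; the last is November 30.
At the standard offset (UTC+11:30), 06:11 UTC + 11h30m = 17:41 Zelast Coast standard time.
The standard-time date in Zelast Coast, 1 December 2020, does not fall between 30 March and 30 November, so daylight saving is not in effect and Zelast Coast is at UTC+11:30.
06:11 UTC + 11h30m = 17:41 Zelast Coast.

17:41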